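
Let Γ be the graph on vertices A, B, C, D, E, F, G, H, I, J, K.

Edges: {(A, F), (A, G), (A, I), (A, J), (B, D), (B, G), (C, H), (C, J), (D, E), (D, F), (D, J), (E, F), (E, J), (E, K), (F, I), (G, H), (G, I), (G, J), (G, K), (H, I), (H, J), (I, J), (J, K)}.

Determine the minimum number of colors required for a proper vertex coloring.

4

G, H, I, J are pairwise adjacent (a clique of size 4), so at least 4 colors are needed.
4 colors suffice: A=yellow, B=red, C=blue, D=green, E=blue, F=red, G=blue, H=yellow, I=green, J=red, K=green. Each edge has distinct colors on its endpoints.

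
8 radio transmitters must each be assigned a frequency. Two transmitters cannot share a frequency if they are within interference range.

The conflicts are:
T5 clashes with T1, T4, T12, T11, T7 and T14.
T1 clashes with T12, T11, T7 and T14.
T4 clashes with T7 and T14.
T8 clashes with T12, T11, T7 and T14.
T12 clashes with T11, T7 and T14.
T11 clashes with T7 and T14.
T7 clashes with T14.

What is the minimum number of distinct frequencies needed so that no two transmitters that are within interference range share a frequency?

6

T5, T1, T12, T11, T7, T14 are mutually in conflict, so at least 6 frequencies are needed.
Using 6 frequencies: T5=4, T1=6, T4=3, T8=4, T12=3, T11=5, T7=1, T14=2. No two conflicting transmitters share a frequency.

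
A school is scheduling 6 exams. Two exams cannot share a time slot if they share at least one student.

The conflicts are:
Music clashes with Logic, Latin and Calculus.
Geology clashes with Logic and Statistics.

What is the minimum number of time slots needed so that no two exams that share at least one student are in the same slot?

2

Geology and Statistics conflict, so at least 2 time slots are needed.
2 time slots suffice: time slot 1 → {Music, Geology}; time slot 2 → {Logic, Statistics, Latin, Calculus}. Each listed conflict is separated.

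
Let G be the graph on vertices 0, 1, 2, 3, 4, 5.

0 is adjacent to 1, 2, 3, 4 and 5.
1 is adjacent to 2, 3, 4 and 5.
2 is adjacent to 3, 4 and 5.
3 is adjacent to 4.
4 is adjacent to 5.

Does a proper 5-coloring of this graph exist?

Yes

The chromatic number is 5. 0, 1, 2, 4, 5 form a clique, so at least 5 colors are needed.
5 colors suffice: color red → {1}; color blue → {0}; color green → {2}; color yellow → {4}; color purple → {3, 5}.
That is already a proper 5-coloring.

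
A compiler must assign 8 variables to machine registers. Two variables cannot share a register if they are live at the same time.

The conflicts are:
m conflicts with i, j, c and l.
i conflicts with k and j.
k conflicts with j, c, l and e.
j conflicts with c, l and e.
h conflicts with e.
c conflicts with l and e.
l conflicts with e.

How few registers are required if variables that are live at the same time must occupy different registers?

5

k, j, c, l, e are mutually in conflict, so at least 5 registers are needed.
5 registers suffice: register 1 → {j, h}; register 2 → {m, k}; register 3 → {i, c}; register 4 → {e}; register 5 → {l}. Every pair that conflicts lands in different registers.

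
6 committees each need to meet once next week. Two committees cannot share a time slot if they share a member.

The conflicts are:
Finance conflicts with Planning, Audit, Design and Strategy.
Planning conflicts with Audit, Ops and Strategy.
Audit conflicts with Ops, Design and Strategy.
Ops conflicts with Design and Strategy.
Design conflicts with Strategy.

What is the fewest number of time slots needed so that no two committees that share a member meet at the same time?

4

Audit, Ops, Design, Strategy all conflict with each other, so at least 4 time slots are needed.
4 time slots suffice: time slot 1 → {Audit}; time slot 2 → {Strategy}; time slot 3 → {Finance, Ops}; time slot 4 → {Planning, Design}. No two conflicting committees share a time slot.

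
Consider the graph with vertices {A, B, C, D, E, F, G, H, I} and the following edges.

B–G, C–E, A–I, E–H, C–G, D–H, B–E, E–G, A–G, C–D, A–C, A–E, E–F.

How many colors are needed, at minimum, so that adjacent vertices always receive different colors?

A, C, E, G form a clique, so at least 4 colors are needed.
4 colors suffice: A=3, B=2, C=2, D=1, E=1, F=2, G=4, H=2, I=1. No two adjacent vertices share a color.

4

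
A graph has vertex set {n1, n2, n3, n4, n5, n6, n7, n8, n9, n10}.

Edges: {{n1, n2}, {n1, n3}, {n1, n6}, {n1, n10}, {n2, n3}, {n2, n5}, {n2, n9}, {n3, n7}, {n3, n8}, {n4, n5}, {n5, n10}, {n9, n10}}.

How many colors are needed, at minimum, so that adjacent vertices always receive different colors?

3

n1, n2, n3 are mutually adjacent, so at least 3 colors are needed.
3 colors suffice: color R → {n3, n5, n6, n9}; color B → {n2, n4, n7, n8, n10}; color G → {n1}. Each edge has distinct colors on its endpoints.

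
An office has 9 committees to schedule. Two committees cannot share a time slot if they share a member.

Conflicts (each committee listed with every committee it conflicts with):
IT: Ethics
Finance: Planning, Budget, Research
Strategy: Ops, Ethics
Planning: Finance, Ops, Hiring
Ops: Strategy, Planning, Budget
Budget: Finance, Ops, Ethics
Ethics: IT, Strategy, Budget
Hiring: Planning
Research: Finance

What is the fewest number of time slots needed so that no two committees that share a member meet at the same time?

Planning and Ops conflict, so at least 2 time slots are needed.
2 time slots suffice: time slot 1 → {IT, Strategy, Planning, Budget, Research}; time slot 2 → {Finance, Ops, Ethics, Hiring}. Every pair that conflicts lands in different time slots.

2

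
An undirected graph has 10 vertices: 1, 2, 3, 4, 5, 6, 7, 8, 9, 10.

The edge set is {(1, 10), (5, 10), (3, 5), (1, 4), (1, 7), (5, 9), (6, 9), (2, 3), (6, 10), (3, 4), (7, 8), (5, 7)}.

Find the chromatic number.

3

The cycle 4-1-10-5-3-4 has odd length 5, so it cannot be 2-colored; at least 3 colors are needed.
3 colors suffice: color red → {1, 2, 5, 6, 8}; color blue → {3, 7, 9, 10}; color green → {4}. Each edge has distinct colors on its endpoints.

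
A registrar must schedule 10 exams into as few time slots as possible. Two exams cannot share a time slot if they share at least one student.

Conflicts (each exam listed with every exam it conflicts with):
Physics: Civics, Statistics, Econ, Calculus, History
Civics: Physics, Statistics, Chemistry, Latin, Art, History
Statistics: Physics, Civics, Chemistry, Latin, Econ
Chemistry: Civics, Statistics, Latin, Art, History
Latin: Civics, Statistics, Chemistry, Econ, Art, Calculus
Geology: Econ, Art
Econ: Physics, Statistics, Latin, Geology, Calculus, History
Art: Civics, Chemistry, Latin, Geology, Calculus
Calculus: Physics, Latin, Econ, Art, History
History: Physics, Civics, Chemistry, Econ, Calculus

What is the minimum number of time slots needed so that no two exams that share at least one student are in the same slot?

4

Civics, Chemistry, Latin, Art are mutually in conflict, so at least 4 time slots are needed.
Using 4 time slots: Physics=2, Civics=1, Statistics=4, Chemistry=3, Latin=2, Geology=2, Econ=1, Art=4, Calculus=3, History=4. Each listed conflict is separated.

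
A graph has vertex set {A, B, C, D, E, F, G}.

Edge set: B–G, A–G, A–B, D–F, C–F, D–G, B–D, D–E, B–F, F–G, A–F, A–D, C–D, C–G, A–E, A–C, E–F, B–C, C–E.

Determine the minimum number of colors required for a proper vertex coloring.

6

A, B, C, D, F, G form a clique, so at least 6 colors are needed.
6 colors suffice: A=4, B=5, C=2, D=1, E=5, F=3, G=6. Each edge has distinct colors on its endpoints.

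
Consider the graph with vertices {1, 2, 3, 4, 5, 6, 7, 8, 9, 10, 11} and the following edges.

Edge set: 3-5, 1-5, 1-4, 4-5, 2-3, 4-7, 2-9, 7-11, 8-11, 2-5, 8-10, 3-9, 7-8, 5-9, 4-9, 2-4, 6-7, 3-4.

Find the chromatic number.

2, 3, 4, 5, 9 form a clique, so at least 5 colors are needed.
5 colors suffice: color red → {4, 6, 8}; color blue → {5, 7, 10}; color green → {1, 3, 11}; color yellow → {2}; color purple → {9}. Each edge has distinct colors on its endpoints.

5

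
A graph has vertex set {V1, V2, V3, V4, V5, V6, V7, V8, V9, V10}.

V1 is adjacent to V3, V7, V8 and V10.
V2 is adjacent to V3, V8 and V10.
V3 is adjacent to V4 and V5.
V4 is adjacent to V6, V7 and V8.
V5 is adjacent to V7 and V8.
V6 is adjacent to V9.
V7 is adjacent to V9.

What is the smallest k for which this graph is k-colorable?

V2 and V8 are adjacent, so at least 2 colors are needed.
2 colors suffice: color red → {V3, V6, V7, V8, V10}; color blue → {V1, V2, V4, V5, V9}. Each edge has distinct colors on its endpoints.

2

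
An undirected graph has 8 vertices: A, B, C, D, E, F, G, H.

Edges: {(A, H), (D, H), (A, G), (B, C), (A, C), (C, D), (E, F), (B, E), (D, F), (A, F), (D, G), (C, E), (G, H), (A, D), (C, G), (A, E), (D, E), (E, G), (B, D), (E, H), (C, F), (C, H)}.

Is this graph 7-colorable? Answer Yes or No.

The chromatic number is 6. A, C, D, E, G, H are mutually adjacent (a clique of size 6), so at least 6 colors are needed.
A valid assignment using 6 colors: A=4, B=4, C=3, D=2, E=1, F=5, G=5, H=6.
Since 7 ≥ 6, a proper 7-coloring certainly exists.

Yes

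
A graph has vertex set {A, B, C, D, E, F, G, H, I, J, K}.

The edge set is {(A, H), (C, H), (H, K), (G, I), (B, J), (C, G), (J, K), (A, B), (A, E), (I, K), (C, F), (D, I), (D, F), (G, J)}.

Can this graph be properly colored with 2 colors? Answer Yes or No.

The cycle C-F-D-I-G-C has odd length 5, so it cannot be 2-colored; at least 3 colors are needed.
So 2 colors are not enough.

No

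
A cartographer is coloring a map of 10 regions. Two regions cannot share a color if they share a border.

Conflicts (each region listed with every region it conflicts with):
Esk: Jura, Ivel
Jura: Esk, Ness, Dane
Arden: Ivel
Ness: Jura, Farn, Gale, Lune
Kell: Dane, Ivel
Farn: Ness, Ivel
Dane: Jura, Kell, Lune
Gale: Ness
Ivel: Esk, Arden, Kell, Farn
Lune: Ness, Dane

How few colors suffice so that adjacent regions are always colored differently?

The cycle Jura-Esk-Ivel-Farn-Ness-Jura has odd length 5, so it cannot be 2-colored; at least 3 colors are needed.
3 colors suffice: Esk=3, Jura=2, Arden=2, Ness=1, Kell=2, Farn=2, Dane=1, Gale=2, Ivel=1, Lune=2. Every pair that conflicts lands in different colors.

3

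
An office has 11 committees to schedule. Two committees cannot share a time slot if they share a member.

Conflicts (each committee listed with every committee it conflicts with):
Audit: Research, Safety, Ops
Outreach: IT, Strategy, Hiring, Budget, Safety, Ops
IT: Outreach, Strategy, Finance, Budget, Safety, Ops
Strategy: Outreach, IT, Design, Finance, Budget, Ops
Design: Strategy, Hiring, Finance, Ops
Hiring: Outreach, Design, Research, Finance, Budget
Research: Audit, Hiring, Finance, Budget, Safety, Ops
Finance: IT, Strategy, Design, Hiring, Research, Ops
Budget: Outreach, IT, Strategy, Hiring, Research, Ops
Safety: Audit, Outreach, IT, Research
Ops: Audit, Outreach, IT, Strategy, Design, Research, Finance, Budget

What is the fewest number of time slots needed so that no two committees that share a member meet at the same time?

Outreach, IT, Strategy, Budget, Ops are mutually in conflict, so at least 5 time slots are needed.
A valid assignment using 5 time slots: Audit=3, Outreach=5, IT=2, Strategy=4, Design=2, Hiring=1, Research=2, Finance=3, Budget=3, Safety=1, Ops=1. Each listed conflict is separated.

5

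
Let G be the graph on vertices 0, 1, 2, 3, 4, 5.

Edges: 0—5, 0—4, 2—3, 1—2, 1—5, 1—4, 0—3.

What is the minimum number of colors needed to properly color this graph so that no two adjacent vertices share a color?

3

The cycle 3-0-5-1-2-3 has odd length 5, so it cannot be 2-colored; at least 3 colors are needed.
A valid assignment using 3 colors: 0=a, 1=a, 2=b, 3=c, 4=b, 5=b. No two adjacent vertices share a color.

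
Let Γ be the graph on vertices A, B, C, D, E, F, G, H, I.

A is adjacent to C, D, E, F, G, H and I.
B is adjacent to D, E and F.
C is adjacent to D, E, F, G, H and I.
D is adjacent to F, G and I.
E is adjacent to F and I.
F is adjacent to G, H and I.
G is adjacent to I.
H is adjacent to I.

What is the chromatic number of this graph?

A, C, D, F, G, I are mutually adjacent (a clique of size 6), so at least 6 colors are needed.
6 colors suffice: color 1 → {F}; color 2 → {B, I}; color 3 → {A}; color 4 → {C}; color 5 → {D, E, H}; color 6 → {G}. No two adjacent vertices share a color.

6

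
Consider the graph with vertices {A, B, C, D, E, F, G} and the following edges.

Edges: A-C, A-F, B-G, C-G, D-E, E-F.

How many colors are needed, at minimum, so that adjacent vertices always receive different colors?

2

C and G are adjacent, so at least 2 colors are needed.
2 colors suffice: A=blue, B=red, C=red, D=red, E=blue, F=red, G=blue. Each edge has distinct colors on its endpoints.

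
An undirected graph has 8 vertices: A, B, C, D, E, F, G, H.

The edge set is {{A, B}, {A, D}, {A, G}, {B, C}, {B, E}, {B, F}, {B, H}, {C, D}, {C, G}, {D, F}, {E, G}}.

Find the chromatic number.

A and B are adjacent, so at least 2 colors are needed.
2 colors suffice: color 1 → {B, D, G}; color 2 → {A, C, E, F, H}. Every edge joins two different colors.

2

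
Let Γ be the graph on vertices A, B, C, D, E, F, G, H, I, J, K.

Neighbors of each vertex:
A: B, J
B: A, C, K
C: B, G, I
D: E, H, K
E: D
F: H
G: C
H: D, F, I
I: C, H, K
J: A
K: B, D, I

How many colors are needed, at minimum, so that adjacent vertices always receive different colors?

D and E are adjacent, so at least 2 colors are needed.
2 colors suffice: color red → {B, D, F, G, I, J}; color blue → {A, C, E, H, K}. No two adjacent vertices share a color.

2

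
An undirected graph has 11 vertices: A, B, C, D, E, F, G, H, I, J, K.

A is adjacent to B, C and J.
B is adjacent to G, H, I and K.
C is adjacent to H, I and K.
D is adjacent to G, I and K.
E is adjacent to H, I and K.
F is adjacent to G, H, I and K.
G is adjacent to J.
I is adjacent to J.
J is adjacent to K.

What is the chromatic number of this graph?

2

B and K are adjacent, so at least 2 colors are needed.
2 colors suffice: color 1 → {A, G, H, I, K}; color 2 → {B, C, D, E, F, J}. Each edge has distinct colors on its endpoints.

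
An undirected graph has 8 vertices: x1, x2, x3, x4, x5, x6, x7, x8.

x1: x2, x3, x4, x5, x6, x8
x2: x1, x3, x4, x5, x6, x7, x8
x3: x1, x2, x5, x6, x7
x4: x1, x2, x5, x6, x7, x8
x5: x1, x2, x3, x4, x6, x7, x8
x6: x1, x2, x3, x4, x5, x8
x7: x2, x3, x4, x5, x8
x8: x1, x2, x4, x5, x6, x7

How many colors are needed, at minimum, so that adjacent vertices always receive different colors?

6

x1, x2, x4, x5, x6, x8 are mutually adjacent (a clique of size 6), so at least 6 colors are needed.
6 colors suffice: x1=5, x2=1, x3=3, x4=4, x5=2, x6=6, x7=5, x8=3. Each edge has distinct colors on its endpoints.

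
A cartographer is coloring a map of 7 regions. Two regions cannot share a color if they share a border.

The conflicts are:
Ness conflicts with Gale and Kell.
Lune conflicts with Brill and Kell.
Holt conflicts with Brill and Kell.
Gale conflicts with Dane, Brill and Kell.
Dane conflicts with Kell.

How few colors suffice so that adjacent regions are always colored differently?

3

Gale, Dane, Kell all conflict with each other, so at least 3 colors are needed.
3 colors suffice: color 1 → {Brill, Kell}; color 2 → {Lune, Holt, Gale}; color 3 → {Ness, Dane}. Each listed conflict is separated.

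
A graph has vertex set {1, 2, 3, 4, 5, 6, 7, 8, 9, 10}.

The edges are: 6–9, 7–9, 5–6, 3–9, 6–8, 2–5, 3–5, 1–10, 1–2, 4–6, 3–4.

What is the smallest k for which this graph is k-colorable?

2

5 and 6 are adjacent, so at least 2 colors are needed.
2 colors suffice: color red → {2, 3, 6, 7, 10}; color blue → {1, 4, 5, 8, 9}. Every edge joins two different colors.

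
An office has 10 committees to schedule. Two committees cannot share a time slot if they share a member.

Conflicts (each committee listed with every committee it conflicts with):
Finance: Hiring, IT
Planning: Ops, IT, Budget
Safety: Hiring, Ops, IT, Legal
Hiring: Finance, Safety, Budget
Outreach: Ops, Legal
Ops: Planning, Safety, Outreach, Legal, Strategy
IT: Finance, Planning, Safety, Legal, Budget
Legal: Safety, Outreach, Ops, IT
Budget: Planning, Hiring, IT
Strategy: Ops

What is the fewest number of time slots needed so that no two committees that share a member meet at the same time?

Outreach, Ops, Legal all conflict with each other, so at least 3 time slots are needed.
A valid assignment using 3 time slots: Finance=2, Planning=2, Safety=3, Hiring=1, Outreach=3, Ops=1, IT=1, Legal=2, Budget=3, Strategy=2. Every pair that conflicts lands in different time slots.

3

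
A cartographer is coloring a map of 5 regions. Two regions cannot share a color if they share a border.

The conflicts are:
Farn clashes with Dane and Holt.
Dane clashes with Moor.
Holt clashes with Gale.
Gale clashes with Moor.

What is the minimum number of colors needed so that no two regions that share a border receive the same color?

The cycle Moor-Gale-Holt-Farn-Dane-Moor has odd length 5, so it cannot be 2-colored; at least 3 colors are needed.
3 colors suffice: color 1 → {Dane, Holt}; color 2 → {Farn, Gale}; color 3 → {Moor}. Every pair that conflicts lands in different colors.

3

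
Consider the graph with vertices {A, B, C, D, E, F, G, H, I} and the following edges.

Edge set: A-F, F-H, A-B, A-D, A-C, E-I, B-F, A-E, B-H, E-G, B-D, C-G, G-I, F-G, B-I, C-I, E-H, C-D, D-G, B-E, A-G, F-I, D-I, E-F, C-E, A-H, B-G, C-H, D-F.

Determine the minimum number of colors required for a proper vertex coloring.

5

A, B, D, F, G form a clique, so at least 5 colors are needed.
5 colors suffice: color 1 → {A, I}; color 2 → {B, C}; color 3 → {F}; color 4 → {G, H}; color 5 → {D, E}. No two adjacent vertices share a color.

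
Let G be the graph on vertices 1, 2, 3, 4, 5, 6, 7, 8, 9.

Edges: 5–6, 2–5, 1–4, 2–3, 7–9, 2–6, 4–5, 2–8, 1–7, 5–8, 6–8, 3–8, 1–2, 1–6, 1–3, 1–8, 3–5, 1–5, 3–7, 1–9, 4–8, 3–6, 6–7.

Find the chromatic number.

1, 2, 3, 5, 6, 8 are pairwise adjacent (a clique of size 6), so at least 6 colors are needed.
6 colors suffice: 1=a, 2=f, 3=b, 4=b, 5=c, 6=e, 7=c, 8=d, 9=b. Each edge has distinct colors on its endpoints.

6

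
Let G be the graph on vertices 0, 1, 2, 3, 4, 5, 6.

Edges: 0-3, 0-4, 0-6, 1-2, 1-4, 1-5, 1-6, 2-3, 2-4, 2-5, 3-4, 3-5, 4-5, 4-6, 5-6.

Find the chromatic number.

2, 3, 4, 5 form a clique, so at least 4 colors are needed.
4 colors suffice: 0=b, 1=d, 2=c, 3=d, 4=a, 5=b, 6=c. Each edge has distinct colors on its endpoints.

4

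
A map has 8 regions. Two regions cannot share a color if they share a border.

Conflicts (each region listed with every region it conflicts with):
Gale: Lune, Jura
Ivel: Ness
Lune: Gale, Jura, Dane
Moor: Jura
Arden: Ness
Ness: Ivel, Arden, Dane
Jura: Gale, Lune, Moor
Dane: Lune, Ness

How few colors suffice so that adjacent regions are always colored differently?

3

Gale, Lune, Jura all conflict with each other, so at least 3 colors are needed.
3 colors suffice: color 1 → {Ness, Jura}; color 2 → {Ivel, Lune, Moor, Arden}; color 3 → {Gale, Dane}. Each listed conflict is separated.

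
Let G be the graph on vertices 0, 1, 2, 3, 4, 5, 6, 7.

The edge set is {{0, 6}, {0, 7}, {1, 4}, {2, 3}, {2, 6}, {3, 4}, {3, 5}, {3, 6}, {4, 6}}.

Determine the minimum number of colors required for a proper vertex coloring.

3, 4, 6 are pairwise adjacent, so at least 3 colors are needed.
A valid assignment using 3 colors: 0=red, 1=red, 2=green, 3=red, 4=green, 5=blue, 6=blue, 7=blue. No two adjacent vertices share a color.

3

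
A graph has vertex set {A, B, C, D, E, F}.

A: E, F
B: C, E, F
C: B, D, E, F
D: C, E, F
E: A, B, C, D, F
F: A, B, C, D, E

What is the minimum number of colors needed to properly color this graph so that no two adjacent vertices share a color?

C, D, E, F are mutually adjacent (a clique of size 4), so at least 4 colors are needed.
A valid assignment using 4 colors: A=3, B=4, C=3, D=4, E=2, F=1. No two adjacent vertices share a color.

4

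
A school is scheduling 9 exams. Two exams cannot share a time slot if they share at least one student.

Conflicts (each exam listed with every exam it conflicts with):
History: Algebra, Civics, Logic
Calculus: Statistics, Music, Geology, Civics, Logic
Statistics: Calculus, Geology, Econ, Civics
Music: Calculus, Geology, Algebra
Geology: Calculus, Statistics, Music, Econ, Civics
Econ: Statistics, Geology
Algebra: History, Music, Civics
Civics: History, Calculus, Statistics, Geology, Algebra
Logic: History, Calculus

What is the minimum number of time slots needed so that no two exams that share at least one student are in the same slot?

Calculus, Statistics, Geology, Civics pairwise conflict, so at least 4 time slots are needed.
4 time slots suffice: time slot 1 → {Music, Econ, Civics, Logic}; time slot 2 → {History, Geology}; time slot 3 → {Calculus, Algebra}; time slot 4 → {Statistics}. Each listed conflict is separated.

4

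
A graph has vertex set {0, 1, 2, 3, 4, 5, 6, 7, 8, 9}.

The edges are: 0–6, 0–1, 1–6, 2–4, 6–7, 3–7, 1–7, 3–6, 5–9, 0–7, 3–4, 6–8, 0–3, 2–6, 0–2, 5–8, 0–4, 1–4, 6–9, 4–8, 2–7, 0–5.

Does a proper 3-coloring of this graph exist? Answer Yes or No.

0, 2, 6, 7 form a clique, so at least 4 colors are needed.
So 3 colors are not enough.

No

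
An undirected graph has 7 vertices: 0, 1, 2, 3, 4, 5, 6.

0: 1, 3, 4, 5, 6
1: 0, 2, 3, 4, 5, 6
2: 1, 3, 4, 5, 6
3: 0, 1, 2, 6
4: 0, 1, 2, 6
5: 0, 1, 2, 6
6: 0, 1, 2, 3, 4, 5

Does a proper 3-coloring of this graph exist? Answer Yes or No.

0, 1, 3, 6 are mutually adjacent (a clique of size 4), so at least 4 colors are needed.
So 3 colors are not enough.

No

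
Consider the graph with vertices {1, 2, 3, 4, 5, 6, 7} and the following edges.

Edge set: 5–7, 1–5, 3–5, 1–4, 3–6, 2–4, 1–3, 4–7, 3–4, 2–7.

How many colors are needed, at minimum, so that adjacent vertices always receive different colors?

3

2, 4, 7 form a triangle, so at least 3 colors are needed.
3 colors suffice: 1=c, 2=c, 3=a, 4=b, 5=b, 6=b, 7=a. Each edge has distinct colors on its endpoints.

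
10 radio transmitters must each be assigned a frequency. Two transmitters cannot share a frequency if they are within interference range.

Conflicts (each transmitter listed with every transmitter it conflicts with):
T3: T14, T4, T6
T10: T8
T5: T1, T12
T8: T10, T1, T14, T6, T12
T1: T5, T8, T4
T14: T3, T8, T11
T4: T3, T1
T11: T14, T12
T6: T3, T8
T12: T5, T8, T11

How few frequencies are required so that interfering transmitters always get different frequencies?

The cycle T4-T3-T6-T8-T1-T4 has odd length 5, so it cannot be 2-colored; at least 3 frequencies are needed.
3 frequencies suffice: frequency 1 → {T3, T5, T8, T11}; frequency 2 → {T10, T1, T14, T6, T12}; frequency 3 → {T4}. Every pair that conflicts lands in different frequencies.

3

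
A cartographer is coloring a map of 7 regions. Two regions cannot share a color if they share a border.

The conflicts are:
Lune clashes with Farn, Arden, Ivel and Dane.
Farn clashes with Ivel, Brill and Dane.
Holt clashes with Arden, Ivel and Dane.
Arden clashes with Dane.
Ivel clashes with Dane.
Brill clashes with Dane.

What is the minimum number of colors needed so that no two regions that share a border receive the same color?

4

Lune, Farn, Ivel, Dane pairwise conflict, so at least 4 colors are needed.
A valid assignment using 4 colors: Lune=2, Farn=4, Holt=2, Arden=3, Ivel=3, Brill=2, Dane=1. Every pair that conflicts lands in different colors.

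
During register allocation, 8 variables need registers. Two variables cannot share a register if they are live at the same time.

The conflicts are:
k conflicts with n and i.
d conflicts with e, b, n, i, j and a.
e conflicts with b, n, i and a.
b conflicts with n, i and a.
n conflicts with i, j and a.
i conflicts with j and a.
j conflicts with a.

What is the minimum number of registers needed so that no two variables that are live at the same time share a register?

6

d, e, b, n, i, a pairwise conflict, so at least 6 registers are needed.
A valid assignment using 6 registers: k=3, d=3, e=5, b=6, n=2, i=1, j=5, a=4. Every pair that conflicts lands in different registers.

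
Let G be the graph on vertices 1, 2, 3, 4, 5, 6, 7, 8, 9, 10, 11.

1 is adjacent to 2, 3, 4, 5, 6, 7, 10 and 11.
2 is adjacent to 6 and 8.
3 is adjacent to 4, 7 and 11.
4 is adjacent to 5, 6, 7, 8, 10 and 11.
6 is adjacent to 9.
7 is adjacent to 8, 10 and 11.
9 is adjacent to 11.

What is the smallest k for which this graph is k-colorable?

1, 3, 4, 7, 11 are pairwise adjacent (a clique of size 5), so at least 5 colors are needed.
5 colors suffice: color red → {2, 4, 9}; color blue → {1, 8}; color green → {5, 6, 7}; color yellow → {10, 11}; color purple → {3}. Every edge joins two different colors.

5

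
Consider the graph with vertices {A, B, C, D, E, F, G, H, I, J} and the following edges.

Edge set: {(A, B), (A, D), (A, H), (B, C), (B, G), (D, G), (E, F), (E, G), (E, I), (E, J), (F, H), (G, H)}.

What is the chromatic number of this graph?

A and B are adjacent, so at least 2 colors are needed.
2 colors suffice: color 1 → {A, C, F, G, I, J}; color 2 → {B, D, E, H}. Every edge joins two different colors.

2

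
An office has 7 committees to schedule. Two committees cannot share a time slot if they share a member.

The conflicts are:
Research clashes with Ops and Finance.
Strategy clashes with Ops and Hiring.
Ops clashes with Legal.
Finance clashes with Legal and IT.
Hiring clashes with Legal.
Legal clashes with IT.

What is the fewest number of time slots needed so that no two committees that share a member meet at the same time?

3

Finance, Legal, IT are mutually in conflict, so at least 3 time slots are needed.
3 time slots suffice: time slot 1 → {Research, Strategy, Legal}; time slot 2 → {Ops, Finance, Hiring}; time slot 3 → {IT}. Every pair that conflicts lands in different time slots.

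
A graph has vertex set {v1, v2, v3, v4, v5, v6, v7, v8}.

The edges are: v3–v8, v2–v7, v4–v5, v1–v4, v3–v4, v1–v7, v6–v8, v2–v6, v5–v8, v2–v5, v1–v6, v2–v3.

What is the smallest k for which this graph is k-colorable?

3

The cycle v3-v8-v6-v1-v4-v3 has odd length 5, so it cannot be 2-colored; at least 3 colors are needed.
3 colors suffice: color 1 → {v2, v4, v8}; color 2 → {v3, v5, v6, v7}; color 3 → {v1}. Each edge has distinct colors on its endpoints.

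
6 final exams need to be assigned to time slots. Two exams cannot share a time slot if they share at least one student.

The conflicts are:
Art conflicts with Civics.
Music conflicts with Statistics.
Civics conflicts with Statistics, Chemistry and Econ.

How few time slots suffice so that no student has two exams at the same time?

2

Art and Civics conflict, so at least 2 time slots are needed.
2 time slots suffice: Art=2, Music=1, Civics=1, Statistics=2, Chemistry=2, Econ=2. Each listed conflict is separated.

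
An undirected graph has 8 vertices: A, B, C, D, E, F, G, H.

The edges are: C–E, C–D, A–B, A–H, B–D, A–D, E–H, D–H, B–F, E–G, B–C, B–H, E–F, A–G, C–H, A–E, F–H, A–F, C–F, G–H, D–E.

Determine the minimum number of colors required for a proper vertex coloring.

4

B, C, F, H are pairwise adjacent (a clique of size 4), so at least 4 colors are needed.
4 colors suffice: A=2, B=3, C=2, D=4, E=3, F=4, G=4, H=1. Each edge has distinct colors on its endpoints.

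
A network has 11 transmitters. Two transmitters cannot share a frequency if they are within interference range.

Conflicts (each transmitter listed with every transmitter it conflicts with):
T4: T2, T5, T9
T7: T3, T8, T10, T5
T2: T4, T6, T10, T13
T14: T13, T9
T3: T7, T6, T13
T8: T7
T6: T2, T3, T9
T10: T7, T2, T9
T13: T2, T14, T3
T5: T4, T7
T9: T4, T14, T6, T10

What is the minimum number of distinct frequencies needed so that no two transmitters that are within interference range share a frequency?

3

The cycle T9-T6-T3-T7-T10-T9 has odd length 5, so it cannot be 2-colored; at least 3 frequencies are needed.
3 frequencies suffice: frequency 1 → {T7, T2, T9}; frequency 2 → {T4, T14, T3, T8, T10}; frequency 3 → {T6, T13, T5}. Each listed conflict is separated.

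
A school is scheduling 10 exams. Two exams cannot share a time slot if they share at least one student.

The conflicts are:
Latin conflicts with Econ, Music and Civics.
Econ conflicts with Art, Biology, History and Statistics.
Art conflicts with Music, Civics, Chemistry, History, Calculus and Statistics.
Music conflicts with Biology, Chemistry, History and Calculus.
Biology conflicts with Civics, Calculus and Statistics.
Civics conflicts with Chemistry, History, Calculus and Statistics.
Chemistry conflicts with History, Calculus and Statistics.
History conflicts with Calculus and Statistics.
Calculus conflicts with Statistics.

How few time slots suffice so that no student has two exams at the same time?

Art, Civics, Chemistry, History, Calculus, Statistics all conflict with each other, so at least 6 time slots are needed.
6 time slots suffice: time slot 1 → {Latin, Art, Biology}; time slot 2 → {Econ, Music, Civics}; time slot 3 → {History}; time slot 4 → {Statistics}; time slot 5 → {Calculus}; time slot 6 → {Chemistry}. No two conflicting exams share a time slot.

6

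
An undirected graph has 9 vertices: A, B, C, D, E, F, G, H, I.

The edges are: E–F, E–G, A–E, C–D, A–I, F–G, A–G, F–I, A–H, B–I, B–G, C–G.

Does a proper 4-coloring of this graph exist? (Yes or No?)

The chromatic number is 3. E, F, G are mutually adjacent, so at least 3 colors are needed.
A valid assignment using 3 colors: A=blue, B=blue, C=blue, D=red, E=green, F=blue, G=red, H=red, I=red.
Since 4 ≥ 3, a proper 4-coloring certainly exists.

Yes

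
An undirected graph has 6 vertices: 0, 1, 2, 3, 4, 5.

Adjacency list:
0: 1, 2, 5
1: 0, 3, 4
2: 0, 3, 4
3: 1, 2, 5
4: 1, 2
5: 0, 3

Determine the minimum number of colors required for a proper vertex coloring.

1 and 4 are adjacent, so at least 2 colors are needed.
A valid assignment using 2 colors: 0=b, 1=a, 2=a, 3=b, 4=b, 5=a. No two adjacent vertices share a color.

2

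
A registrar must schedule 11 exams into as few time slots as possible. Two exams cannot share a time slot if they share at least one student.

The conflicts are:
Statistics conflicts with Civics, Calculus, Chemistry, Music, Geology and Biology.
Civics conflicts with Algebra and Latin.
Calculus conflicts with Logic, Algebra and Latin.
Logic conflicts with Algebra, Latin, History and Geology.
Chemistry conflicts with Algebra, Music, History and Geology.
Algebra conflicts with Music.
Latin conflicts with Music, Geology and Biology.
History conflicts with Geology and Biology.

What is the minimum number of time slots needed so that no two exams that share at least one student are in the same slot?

3

Logic, Latin, Geology all conflict with each other, so at least 3 time slots are needed.
3 time slots suffice: Statistics=1, Civics=2, Calculus=2, Logic=3, Chemistry=3, Algebra=1, Latin=1, Music=2, History=1, Geology=2, Biology=2. Every pair that conflicts lands in different time slots.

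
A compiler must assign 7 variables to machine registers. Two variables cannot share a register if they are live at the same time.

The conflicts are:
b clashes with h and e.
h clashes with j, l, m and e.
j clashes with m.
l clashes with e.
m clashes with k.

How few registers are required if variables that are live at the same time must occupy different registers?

3

h, j, m pairwise conflict, so at least 3 registers are needed.
3 registers suffice: register 1 → {h, k}; register 2 → {m, e}; register 3 → {b, j, l}. No two conflicting variables share a register.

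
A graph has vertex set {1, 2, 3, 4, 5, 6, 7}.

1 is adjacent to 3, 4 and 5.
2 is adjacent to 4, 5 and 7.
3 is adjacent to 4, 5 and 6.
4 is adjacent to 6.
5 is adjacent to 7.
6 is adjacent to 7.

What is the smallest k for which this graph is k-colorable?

3

2, 5, 7 form a triangle, so at least 3 colors are needed.
3 colors suffice: 1=c, 2=c, 3=b, 4=a, 5=a, 6=c, 7=b. Every edge joins two different colors.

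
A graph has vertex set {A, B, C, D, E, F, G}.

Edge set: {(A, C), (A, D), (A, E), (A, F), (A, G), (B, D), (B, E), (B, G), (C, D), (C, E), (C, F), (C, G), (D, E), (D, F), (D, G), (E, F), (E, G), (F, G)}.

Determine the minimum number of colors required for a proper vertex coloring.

6

A, C, D, E, F, G are mutually adjacent (a clique of size 6), so at least 6 colors are needed.
6 colors suffice: color 1 → {E}; color 2 → {G}; color 3 → {D}; color 4 → {B, C}; color 5 → {A}; color 6 → {F}. Each edge has distinct colors on its endpoints.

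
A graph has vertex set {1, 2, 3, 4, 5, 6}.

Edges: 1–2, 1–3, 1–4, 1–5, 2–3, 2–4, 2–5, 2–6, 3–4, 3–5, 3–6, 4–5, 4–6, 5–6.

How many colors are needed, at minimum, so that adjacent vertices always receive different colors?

1, 2, 3, 4, 5 are pairwise adjacent (a clique of size 5), so at least 5 colors are needed.
5 colors suffice: color red → {2}; color blue → {3}; color green → {5}; color yellow → {4}; color purple → {1, 6}. Each edge has distinct colors on its endpoints.

5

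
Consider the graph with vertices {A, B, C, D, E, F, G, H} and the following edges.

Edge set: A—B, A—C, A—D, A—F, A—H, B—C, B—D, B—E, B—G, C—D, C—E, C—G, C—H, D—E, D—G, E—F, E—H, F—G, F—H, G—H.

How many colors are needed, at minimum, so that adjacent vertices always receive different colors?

4

B, C, D, E are mutually adjacent (a clique of size 4), so at least 4 colors are needed.
4 colors suffice: color 1 → {C, F}; color 2 → {D, H}; color 3 → {A, E, G}; color 4 → {B}. Every edge joins two different colors.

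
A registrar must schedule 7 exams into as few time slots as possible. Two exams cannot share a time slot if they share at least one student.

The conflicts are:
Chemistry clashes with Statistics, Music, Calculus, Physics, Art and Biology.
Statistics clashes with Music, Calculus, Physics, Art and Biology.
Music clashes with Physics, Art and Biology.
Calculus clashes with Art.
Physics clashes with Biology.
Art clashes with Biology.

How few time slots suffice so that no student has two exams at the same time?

Chemistry, Statistics, Music, Art, Biology are mutually in conflict, so at least 5 time slots are needed.
5 time slots suffice: time slot 1 → {Chemistry}; time slot 2 → {Statistics}; time slot 3 → {Calculus, Biology}; time slot 4 → {Music}; time slot 5 → {Physics, Art}. No two conflicting exams share a time slot.

5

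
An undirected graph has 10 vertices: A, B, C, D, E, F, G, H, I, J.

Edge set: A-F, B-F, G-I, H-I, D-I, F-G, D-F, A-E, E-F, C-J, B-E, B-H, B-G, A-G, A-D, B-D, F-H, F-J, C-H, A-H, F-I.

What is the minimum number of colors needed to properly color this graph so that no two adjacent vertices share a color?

A, F, H are mutually adjacent, so at least 3 colors are needed.
One proper 3-coloring: A=3, B=3, C=1, D=2, E=2, F=1, G=2, H=2, I=3, J=2. No two adjacent vertices share a color.

3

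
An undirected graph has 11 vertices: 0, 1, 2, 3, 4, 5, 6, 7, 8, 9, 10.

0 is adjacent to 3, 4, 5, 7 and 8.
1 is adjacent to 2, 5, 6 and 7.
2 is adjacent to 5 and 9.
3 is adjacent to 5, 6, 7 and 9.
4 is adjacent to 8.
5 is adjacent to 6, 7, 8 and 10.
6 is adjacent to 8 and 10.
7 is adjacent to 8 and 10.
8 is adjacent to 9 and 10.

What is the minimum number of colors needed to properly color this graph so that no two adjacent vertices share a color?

5, 6, 8, 10 form a clique, so at least 4 colors are needed.
4 colors suffice: 0=yellow, 1=blue, 2=green, 3=blue, 4=red, 5=red, 6=green, 7=green, 8=blue, 9=red, 10=yellow. Each edge has distinct colors on its endpoints.

4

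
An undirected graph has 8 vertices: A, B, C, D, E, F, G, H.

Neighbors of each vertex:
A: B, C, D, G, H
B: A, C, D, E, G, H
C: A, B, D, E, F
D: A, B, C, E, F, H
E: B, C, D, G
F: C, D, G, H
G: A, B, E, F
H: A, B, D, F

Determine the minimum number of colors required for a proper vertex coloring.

4

B, C, D, E are pairwise adjacent (a clique of size 4), so at least 4 colors are needed.
One proper 4-coloring: A=green, B=red, C=yellow, D=blue, E=green, F=red, G=blue, H=yellow. Every edge joins two different colors.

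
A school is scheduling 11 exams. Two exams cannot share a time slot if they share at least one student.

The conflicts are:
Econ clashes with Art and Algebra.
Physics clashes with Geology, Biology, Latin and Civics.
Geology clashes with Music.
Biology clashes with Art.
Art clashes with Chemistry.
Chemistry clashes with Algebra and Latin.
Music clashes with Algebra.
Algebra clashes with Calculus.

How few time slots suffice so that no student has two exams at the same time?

The cycle Biology-Art-Chemistry-Latin-Physics-Biology has odd length 5, so it cannot be 2-colored; at least 3 time slots are needed.
3 time slots suffice: time slot 1 → {Physics, Art, Algebra}; time slot 2 → {Econ, Geology, Biology, Chemistry, Calculus, Civics}; time slot 3 → {Music, Latin}. Every pair that conflicts lands in different time slots.

3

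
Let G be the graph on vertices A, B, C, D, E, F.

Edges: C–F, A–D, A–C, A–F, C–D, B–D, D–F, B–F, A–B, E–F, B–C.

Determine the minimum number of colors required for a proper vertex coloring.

A, B, C, D, F are pairwise adjacent (a clique of size 5), so at least 5 colors are needed.
5 colors suffice: color 1 → {F}; color 2 → {C, E}; color 3 → {A}; color 4 → {B}; color 5 → {D}. No two adjacent vertices share a color.

5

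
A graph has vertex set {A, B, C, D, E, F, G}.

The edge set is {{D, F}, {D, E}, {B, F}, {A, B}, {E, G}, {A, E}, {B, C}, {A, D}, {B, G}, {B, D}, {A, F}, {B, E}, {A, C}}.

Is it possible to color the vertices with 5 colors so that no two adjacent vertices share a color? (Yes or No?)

The chromatic number is 4. A, B, D, F are mutually adjacent (a clique of size 4), so at least 4 colors are needed.
4 colors suffice: color 1 → {B}; color 2 → {A, G}; color 3 → {C, D}; color 4 → {E, F}.
Since 5 ≥ 4, a proper 5-coloring certainly exists.

Yes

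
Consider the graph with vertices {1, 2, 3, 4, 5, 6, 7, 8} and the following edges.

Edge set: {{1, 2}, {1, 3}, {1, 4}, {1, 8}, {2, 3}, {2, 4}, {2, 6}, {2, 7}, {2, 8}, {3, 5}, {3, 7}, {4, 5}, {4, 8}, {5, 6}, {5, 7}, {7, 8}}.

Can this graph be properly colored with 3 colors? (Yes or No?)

No

1, 2, 4, 8 form a clique, so at least 4 colors are needed.
So 3 colors are not enough.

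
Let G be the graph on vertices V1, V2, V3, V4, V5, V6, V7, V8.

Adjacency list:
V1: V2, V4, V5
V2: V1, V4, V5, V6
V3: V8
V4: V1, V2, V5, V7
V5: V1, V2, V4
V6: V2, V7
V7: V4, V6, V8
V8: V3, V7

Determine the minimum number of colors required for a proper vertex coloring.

V1, V2, V4, V5 are pairwise adjacent (a clique of size 4), so at least 4 colors are needed.
4 colors suffice: color 1 → {V2, V3, V7}; color 2 → {V4, V6, V8}; color 3 → {V1}; color 4 → {V5}. Every edge joins two different colors.

4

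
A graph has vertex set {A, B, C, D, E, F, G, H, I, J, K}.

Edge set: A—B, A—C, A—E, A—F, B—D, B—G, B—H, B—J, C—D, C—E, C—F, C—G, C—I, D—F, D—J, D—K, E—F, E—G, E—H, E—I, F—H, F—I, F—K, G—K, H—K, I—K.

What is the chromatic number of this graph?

4

A, C, E, F form a clique, so at least 4 colors are needed.
A valid assignment using 4 colors: A=4, B=1, C=3, D=2, E=2, F=1, G=4, H=4, I=4, J=3, K=3. Each edge has distinct colors on its endpoints.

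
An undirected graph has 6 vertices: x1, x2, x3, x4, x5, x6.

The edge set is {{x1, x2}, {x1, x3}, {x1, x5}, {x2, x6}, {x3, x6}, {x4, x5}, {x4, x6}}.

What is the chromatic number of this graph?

The cycle x6-x2-x1-x5-x4-x6 has odd length 5, so it cannot be 2-colored; at least 3 colors are needed.
3 colors suffice: x1=1, x2=2, x3=2, x4=2, x5=3, x6=1. No two adjacent vertices share a color.

3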